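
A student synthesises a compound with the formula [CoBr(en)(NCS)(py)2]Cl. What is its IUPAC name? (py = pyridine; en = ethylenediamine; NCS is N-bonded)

The 1 chloride counter-ion carries a total charge of -1, so each complex ion is 1+.
Ligand charges: 2×pyridine (neutral), 1×ethylenediamine (neutral), 1×bromo (-1 each), 1×isothiocyanato (-1 each); total -2. So Co + (-2) = 1+, giving Co = +3.
Ligands are named alphabetically: bromo before ethylenediamine before isothiocyanato before pyridine.

bromo(ethylenediamine)isothiocyanatobis(pyridine)cobalt(III) chloride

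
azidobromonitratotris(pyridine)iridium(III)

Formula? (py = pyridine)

[IrBr(N3)(NO3)(py)3]

Ligands: 1 bromo (Br, -1), 1 nitrato (NO3, -1), 3 pyridine (py, neutral), 1 azido (N3, -1). Ligand charge sum = -3.
With Ir in oxidation state +3, the complex ion is [Ir...].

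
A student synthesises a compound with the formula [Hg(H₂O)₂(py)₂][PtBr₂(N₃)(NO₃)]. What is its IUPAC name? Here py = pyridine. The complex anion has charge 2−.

The complex anion is given as 2−; its ligand charges sum to -4, so Pt = +2.
A 1:1 salt means the cation carries the equal and opposite charge, 2+.
Cation: ligand charges sum to 0; for the ion to be 2+, Hg = +2.

diaquabis(pyridine)mercury(II) azidodibromonitratoplatinate(II)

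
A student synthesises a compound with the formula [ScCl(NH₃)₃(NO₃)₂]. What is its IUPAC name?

There is no counter-ion, so the complex is neutral overall.
Ligand charges: 3×ammine (neutral), 1×chloro (-1 each), 2×nitrato (-1 each); total -3. So Sc + (-3) = 0, giving Sc = +3.
Ligands are named alphabetically: ammine before chloro before nitrato.

triamminechlorodinitratoscandium(III)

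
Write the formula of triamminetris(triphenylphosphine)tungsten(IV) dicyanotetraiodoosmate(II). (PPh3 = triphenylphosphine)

[W(NH3)3(PPh3)3][Os(CN)2I4]

Cation [W…]: ligand charges 0, W(IV) ⇒ ion charge 4+.
Anion [Os…]: ligand charges -6, Os(II) ⇒ ion charge 4−.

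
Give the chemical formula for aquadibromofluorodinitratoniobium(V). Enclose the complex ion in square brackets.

[NbBr2F(H2O)(NO3)2]

Ligands: 2 nitrato (NO3, -1), 1 fluoro (F, -1), 1 aqua (H2O, neutral), 2 bromo (Br, -1). Ligand charge sum = -5.
With Nb in oxidation state +5, the complex ion is [Nb...].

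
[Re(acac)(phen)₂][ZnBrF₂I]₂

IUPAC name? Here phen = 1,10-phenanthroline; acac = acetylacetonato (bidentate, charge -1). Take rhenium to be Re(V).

Re is given as +5; the cation's ligand charges sum to -1, so the complex cation is 4+.
With 2 anions per cation, each anion must be 4/2 = 2−.
Anion: ligand charges sum to -4; for the ion to be 2−, Zn = +2.

(acetylacetonato)bis(1,10-phenanthroline)rhenium(V) bromodifluoroiodozincate(II)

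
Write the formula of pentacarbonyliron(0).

[Fe(CO)5]

Ligands: 5 carbonyl (CO, neutral). Ligand charge sum = 0.
With Fe in oxidation state 0, the complex ion is [Fe...].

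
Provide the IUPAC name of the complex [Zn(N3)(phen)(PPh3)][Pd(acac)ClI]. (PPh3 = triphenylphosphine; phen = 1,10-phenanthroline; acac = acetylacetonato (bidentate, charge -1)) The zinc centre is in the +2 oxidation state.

Both ions are complex: the cation is named first with the plain metal name, the anion second with the -ate form; each ion's ligands are alphabetised independently.
Zn is given as +2; the cation's ligand charges sum to -1, so the complex cation is 1+.
A 1:1 salt means the anion carries the equal and opposite charge, 1−.
Anion: ligand charges sum to -3; for the ion to be 1−, Pd = +2.

azido(1,10-phenanthroline)(triphenylphosphine)zinc(II) (acetylacetonato)chloroiodopalladate(II)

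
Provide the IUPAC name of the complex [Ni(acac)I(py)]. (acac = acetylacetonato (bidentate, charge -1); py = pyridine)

(acetylacetonato)iodo(pyridine)nickel(II)

There is no counter-ion, so the complex is neutral overall.
Ligand charges: 1×iodo (-1 each), 1×acetylacetonato (-1 each), 1×pyridine (neutral); total -2. So Ni + (-2) = 0, giving Ni = +2.
Ligands are named alphabetically: acetylacetonato before iodo before pyridine.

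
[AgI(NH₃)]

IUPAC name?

There is no counter-ion, so the complex is neutral overall.
Ligand charges: 1×iodo (-1 each), 1×ammine (neutral); total -1. So Ag + (-1) = 0, giving Ag = +1.
Ligands are named alphabetically: ammine before iodo.

ammineiodosilver(I)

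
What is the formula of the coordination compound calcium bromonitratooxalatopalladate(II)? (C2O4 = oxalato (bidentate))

Ligands: 1 nitrato (NO3, -1), 1 oxalato (C2O4, -2), 1 bromo (Br, -1). Ligand charge sum = -4.
With Pd in oxidation state +2, the complex ion is [Pd...]^2−.
Charge balance with calcium (+2) requires 1 complex ion per 1 calcium.

Ca[PdBr(C2O4)(NO3)]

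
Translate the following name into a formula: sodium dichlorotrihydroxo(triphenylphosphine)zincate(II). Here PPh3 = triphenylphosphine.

Ligands: 2 chloro (Cl, -1), 3 hydroxo (OH, -1), 1 triphenylphosphine (PPh3, neutral). Ligand charge sum = -5.
With Zn in oxidation state +2, the complex ion is [Zn...]^3−.
Charge balance with sodium (+1) requires 1 complex ion per 3 sodium.

Na3[ZnCl2(OH)3(PPh3)]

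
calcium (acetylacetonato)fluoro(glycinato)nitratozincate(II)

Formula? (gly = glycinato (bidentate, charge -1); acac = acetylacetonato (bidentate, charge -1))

Ligands: 1 fluoro (F, -1), 1 glycinato (gly, -1), 1 acetylacetonato (acac, -1), 1 nitrato (NO3, -1). Ligand charge sum = -4.
With Zn in oxidation state +2, the complex ion is [Zn...]^2−.
Charge balance with calcium (+2) requires 1 complex ion per 1 calcium.

Ca[Zn(acac)F(gly)(NO3)]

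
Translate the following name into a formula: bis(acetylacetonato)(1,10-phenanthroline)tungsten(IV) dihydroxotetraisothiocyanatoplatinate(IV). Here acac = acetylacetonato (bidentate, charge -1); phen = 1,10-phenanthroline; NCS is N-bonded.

Cation [W…]: ligand charges -2, W(IV) ⇒ ion charge 2+.
Anion [Pt…]: ligand charges -6, Pt(IV) ⇒ ion charge 2−.
One 2+ cation balances one 2− anion.

[W(acac)2(phen)][Pt(NCS)4(OH)2]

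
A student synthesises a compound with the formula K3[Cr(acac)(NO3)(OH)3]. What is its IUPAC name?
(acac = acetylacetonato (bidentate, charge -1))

The 3 potassium counter-ions carry a total charge of +3, so each complex ion is 3−.
Ligand charges: 1×acetylacetonato (-1 each), 1×nitrato (-1 each), 3×hydroxo (-1 each); total -5. So Cr + (-5) = 3−, giving Cr = +2.
The complex ion is anionic, so chromium takes the -ate form chromate(II).

potassium (acetylacetonato)trihydroxonitratochromate(II)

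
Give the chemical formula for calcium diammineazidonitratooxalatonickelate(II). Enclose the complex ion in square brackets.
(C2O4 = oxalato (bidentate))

Ca[Ni(C2O4)(N3)(NH3)2(NO3)]

Ligands: 1 azido (N3, -1), 2 ammine (NH3, neutral), 1 nitrato (NO3, -1), 1 oxalato (C2O4, -2). Ligand charge sum = -4.
With Ni in oxidation state +2, the complex ion is [Ni...]^2−.
Charge balance with calcium (+2) requires 1 complex ion per 1 calcium.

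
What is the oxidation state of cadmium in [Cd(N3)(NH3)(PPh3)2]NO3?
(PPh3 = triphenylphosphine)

1 nitrate outside the brackets (-1 each) → the complex ion is 1+.
Ligand charges: 1×NH3 neutral; 1×N3 = -1; 2×PPh3 neutral; sum -1.
Cd + (-1) = 1+ ⇒ Cd is +2.

+2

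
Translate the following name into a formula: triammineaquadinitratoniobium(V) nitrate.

[Nb(H2O)(NH3)3(NO3)2](NO3)3

Ligands: 1 aqua (H2O, neutral), 2 nitrato (NO3, -1), 3 ammine (NH3, neutral). Ligand charge sum = -2.
With Nb in oxidation state +5, the complex ion is [Nb...]^3+.
Charge balance with nitrate (-1) requires 1 complex ion per 3 nitrate.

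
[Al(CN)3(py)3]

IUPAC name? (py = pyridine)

tricyanotris(pyridine)aluminium(III)

There is no counter-ion, so the complex is neutral overall.
Ligand charges: 3×cyano (-1 each), 3×pyridine (neutral); total -3. So Al + (-3) = 0, giving Al = +3.
Ligands are named alphabetically: cyano before pyridine.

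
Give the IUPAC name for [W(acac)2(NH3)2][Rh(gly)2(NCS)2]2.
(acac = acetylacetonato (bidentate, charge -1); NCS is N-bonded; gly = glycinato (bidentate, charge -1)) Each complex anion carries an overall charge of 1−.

The complex anion is given as 1−; its ligand charges sum to -4, so Rh = +3.
With 2 anions per cation, the cation must be 2×1 = 2+.
Cation: ligand charges sum to -2; for the ion to be 2+, W = +4.

bis(acetylacetonato)diamminetungsten(IV) bis(glycinato)diisothiocyanatorhodate(III)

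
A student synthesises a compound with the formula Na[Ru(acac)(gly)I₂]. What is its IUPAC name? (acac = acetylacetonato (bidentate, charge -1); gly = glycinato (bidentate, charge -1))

The 1 sodium counter-ion carries a total charge of +1, so each complex ion is 1−.
Ligand charges: 1×acetylacetonato (-1 each), 2×iodo (-1 each), 1×glycinato (-1 each); total -4. So Ru + (-4) = 1−, giving Ru = +3.
Ligands are named alphabetically: acetylacetonato before glycinato before iodo.
The complex ion is anionic, so ruthenium takes the -ate form ruthenate(III).

sodium (acetylacetonato)(glycinato)diiodoruthenate(III)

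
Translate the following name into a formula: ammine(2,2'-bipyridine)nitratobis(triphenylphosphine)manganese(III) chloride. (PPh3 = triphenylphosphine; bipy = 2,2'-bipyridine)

Ligands: 2 triphenylphosphine (PPh3, neutral), 1 2,2'-bipyridine (bipy, neutral), 1 ammine (NH3, neutral), 1 nitrato (NO3, -1). Ligand charge sum = -1.
With Mn in oxidation state +3, the complex ion is [Mn...]^2+.
Charge balance with chloride (-1) requires 1 complex ion per 2 chloride.

[Mn(bipy)(NH3)(NO3)(PPh3)2]Cl2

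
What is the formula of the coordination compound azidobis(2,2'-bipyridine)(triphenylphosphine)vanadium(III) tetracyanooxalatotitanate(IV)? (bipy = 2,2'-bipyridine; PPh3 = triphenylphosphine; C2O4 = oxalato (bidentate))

Cation [V…]: ligand charges -1, V(III) ⇒ ion charge 2+.
Anion [Ti…]: ligand charges -6, Ti(IV) ⇒ ion charge 2−.
One 2+ cation balances one 2− anion.

[V(bipy)2(N3)(PPh3)][Ti(C2O4)(CN)4]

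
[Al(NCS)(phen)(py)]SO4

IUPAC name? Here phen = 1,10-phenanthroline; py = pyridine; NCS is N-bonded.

The 1 sulfate counter-ion carries a total charge of -2, so each complex ion is 2+.
Ligand charges: 1×1,10-phenanthroline (neutral), 1×pyridine (neutral), 1×isothiocyanato (-1 each); total -1. So Al + (-1) = 2+, giving Al = +3.
Ligands are named alphabetically: isothiocyanato before phenanthroline before pyridine.

isothiocyanato(1,10-phenanthroline)(pyridine)aluminium(III) sulfate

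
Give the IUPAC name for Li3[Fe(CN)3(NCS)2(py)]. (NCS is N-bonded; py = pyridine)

lithium tricyanodiisothiocyanato(pyridine)ferrate(II)

The 3 lithium counter-ions carry a total charge of +3, so each complex ion is 3−.
Ligand charges: 3×cyano (-1 each), 2×isothiocyanato (-1 each), 1×pyridine (neutral); total -5. So Fe + (-5) = 3−, giving Fe = +2.
The complex ion is anionic, so iron takes the -ate form ferrate(II).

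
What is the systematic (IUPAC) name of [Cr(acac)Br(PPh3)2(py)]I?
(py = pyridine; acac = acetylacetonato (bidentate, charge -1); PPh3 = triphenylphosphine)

(acetylacetonato)bromo(pyridine)bis(triphenylphosphine)chromium(III) iodide

The 1 iodide counter-ion carries a total charge of -1, so each complex ion is 1+.
Ligand charges: 1×bromo (-1 each), 1×pyridine (neutral), 1×acetylacetonato (-1 each), 2×triphenylphosphine (neutral); total -2. So Cr + (-2) = 1+, giving Cr = +3.
Ligands are named alphabetically: acetylacetonato before bromo before pyridine before triphenylphosphine.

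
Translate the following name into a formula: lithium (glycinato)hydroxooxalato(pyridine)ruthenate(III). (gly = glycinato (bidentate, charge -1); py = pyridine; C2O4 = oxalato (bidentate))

Ligands: 1 glycinato (gly, -1), 1 pyridine (py, neutral), 1 hydroxo (OH, -1), 1 oxalato (C2O4, -2). Ligand charge sum = -4.
With Ru in oxidation state +3, the complex ion is [Ru...]^1−.
Charge balance with lithium (+1) requires 1 complex ion per 1 lithium.

Li[Ru(C2O4)(gly)(OH)(py)]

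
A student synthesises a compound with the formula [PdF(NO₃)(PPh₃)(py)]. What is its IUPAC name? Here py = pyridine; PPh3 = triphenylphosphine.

fluoronitrato(pyridine)(triphenylphosphine)palladium(II)

There is no counter-ion, so the complex is neutral overall.
Ligand charges: 1×nitrato (-1 each), 1×pyridine (neutral), 1×triphenylphosphine (neutral), 1×fluoro (-1 each); total -2. So Pd + (-2) = 0, giving Pd = +2.
Ligands are named alphabetically: fluoro before nitrato before pyridine before triphenylphosphine.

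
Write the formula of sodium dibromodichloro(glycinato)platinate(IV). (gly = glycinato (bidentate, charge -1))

Ligands: 2 bromo (Br, -1), 1 glycinato (gly, -1), 2 chloro (Cl, -1). Ligand charge sum = -5.
With Pt in oxidation state +4, the complex ion is [Pt...]^1−.
Charge balance with sodium (+1) requires 1 complex ion per 1 sodium.

Na[PtBr2Cl2(gly)]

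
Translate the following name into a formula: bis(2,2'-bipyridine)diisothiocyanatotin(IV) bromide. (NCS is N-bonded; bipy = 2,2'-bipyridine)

Ligands: 2 isothiocyanato (NCS, -1), 2 2,2'-bipyridine (bipy, neutral). Ligand charge sum = -2.
Charge balance with bromide (-1) requires 1 complex ion per 2 bromide.

[Sn(bipy)2(NCS)2]Br2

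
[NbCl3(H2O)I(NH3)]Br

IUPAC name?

ammineaquatrichloroiodoniobium(V) bromide

The 1 bromide counter-ion carries a total charge of -1, so each complex ion is 1+.
Ligand charges: 1×iodo (-1 each), 1×aqua (neutral), 3×chloro (-1 each), 1×ammine (neutral); total -4. So Nb + (-4) = 1+, giving Nb = +5.
Ligands are named alphabetically: ammine before aqua before chloro before iodo.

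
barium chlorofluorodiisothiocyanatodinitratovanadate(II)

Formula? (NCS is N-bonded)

Ba2[VClF(NCS)2(NO3)2]

Ligands: 1 chloro (Cl, -1), 2 isothiocyanato (NCS, -1), 1 fluoro (F, -1), 2 nitrato (NO3, -1). Ligand charge sum = -6.
With V in oxidation state +2, the complex ion is [V...]^4−.
Charge balance with barium (+2) requires 1 complex ion per 2 barium.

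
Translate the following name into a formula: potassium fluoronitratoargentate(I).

K[AgF(NO3)]

Ligands: 1 fluoro (F, -1), 1 nitrato (NO3, -1). Ligand charge sum = -2.
Charge balance with potassium (+1) requires 1 complex ion per 1 potassium.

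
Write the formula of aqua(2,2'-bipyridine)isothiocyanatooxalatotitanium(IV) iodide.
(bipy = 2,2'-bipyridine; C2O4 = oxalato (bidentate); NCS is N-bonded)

Ligands: 1 2,2'-bipyridine (bipy, neutral), 1 aqua (H2O, neutral), 1 oxalato (C2O4, -2), 1 isothiocyanato (NCS, -1). Ligand charge sum = -3.
Charge balance with iodide (-1) requires 1 complex ion per 1 iodide.

[Ti(bipy)(C2O4)(H2O)(NCS)]I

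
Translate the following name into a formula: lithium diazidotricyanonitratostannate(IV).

Ligands: 1 nitrato (NO3, -1), 3 cyano (CN, -1), 2 azido (N3, -1). Ligand charge sum = -6.
With Sn in oxidation state +4, the complex ion is [Sn...]^2−.
Charge balance with lithium (+1) requires 1 complex ion per 2 lithium.

Li2[Sn(CN)3(N3)2(NO3)]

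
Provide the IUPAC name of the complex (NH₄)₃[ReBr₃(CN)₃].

The 3 ammonium counter-ions carry a total charge of +3, so each complex ion is 3−.
Ligand charges: 3×cyano (-1 each), 3×bromo (-1 each); total -6. So Re + (-6) = 3−, giving Re = +3.
Ligands are named alphabetically: bromo before cyano.
The complex ion is anionic, so rhenium takes the -ate form rhenate(III).

ammonium tribromotricyanorhenate(III)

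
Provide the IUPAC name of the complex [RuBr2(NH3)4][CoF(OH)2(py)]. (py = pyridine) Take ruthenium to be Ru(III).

tetraamminedibromoruthenium(III) fluorodihydroxo(pyridine)cobaltate(II)

Both ions are complex: the cation is named first with the plain metal name, the anion second with the -ate form; each ion's ligands are alphabetised independently.
Ru is given as +3; the cation's ligand charges sum to -2, so the complex cation is 1+.
A 1:1 salt means the anion carries the equal and opposite charge, 1−.
Anion: ligand charges sum to -3; for the ion to be 1−, Co = +2.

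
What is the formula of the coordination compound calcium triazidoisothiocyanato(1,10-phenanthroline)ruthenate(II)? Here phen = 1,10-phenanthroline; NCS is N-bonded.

Ligands: 3 azido (N3, -1), 1 1,10-phenanthroline (phen, neutral), 1 isothiocyanato (NCS, -1). Ligand charge sum = -4.
Charge balance with calcium (+2) requires 1 complex ion per 1 calcium.

Ca[Ru(N3)3(NCS)(phen)]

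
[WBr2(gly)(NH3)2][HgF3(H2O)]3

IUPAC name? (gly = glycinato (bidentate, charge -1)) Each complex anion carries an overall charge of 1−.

The complex anion is given as 1−; its ligand charges sum to -3, so Hg = +2.
With 3 anions per cation, the cation must be 3×1 = 3+.
Cation: ligand charges sum to -3; for the ion to be 3+, W = +6.

diamminedibromo(glycinato)tungsten(VI) aquatrifluoromercurate(II)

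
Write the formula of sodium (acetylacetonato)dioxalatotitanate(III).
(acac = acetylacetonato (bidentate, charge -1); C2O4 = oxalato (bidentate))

Ligands: 1 acetylacetonato (acac, -1), 2 oxalato (C2O4, -2). Ligand charge sum = -5.
Charge balance with sodium (+1) requires 1 complex ion per 2 sodium.

Na2[Ti(acac)(C2O4)2]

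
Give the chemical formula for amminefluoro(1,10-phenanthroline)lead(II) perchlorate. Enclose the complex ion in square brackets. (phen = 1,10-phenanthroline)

[PbF(NH3)(phen)]ClO4

Ligands: 1 1,10-phenanthroline (phen, neutral), 1 ammine (NH3, neutral), 1 fluoro (F, -1). Ligand charge sum = -1.
With Pb in oxidation state +2, the complex ion is [Pb...]^1+.
Charge balance with perchlorate (-1) requires 1 complex ion per 1 perchlorate.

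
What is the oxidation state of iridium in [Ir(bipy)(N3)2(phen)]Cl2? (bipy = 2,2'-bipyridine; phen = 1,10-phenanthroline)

+4

2 chloride outside the brackets (-1 each) → the complex ion is 2+.
Ligand charges: 1×bipy neutral; 2×N3 = -2; 1×phen neutral; sum -2.
Ir + (-2) = 2+ ⇒ Ir is +4.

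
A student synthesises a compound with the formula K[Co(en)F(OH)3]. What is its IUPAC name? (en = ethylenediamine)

potassium (ethylenediamine)fluorotrihydroxocobaltate(III)

The 1 potassium counter-ion carries a total charge of +1, so each complex ion is 1−.
Ligand charges: 3×hydroxo (-1 each), 1×ethylenediamine (neutral), 1×fluoro (-1 each); total -4. So Co + (-4) = 1−, giving Co = +3.
Ligands are named alphabetically: ethylenediamine before fluoro before hydroxo.
The complex ion is anionic, so cobalt takes the -ate form cobaltate(III).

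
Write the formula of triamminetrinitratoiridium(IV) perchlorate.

Ligands: 3 ammine (NH3, neutral), 3 nitrato (NO3, -1). Ligand charge sum = -3.
With Ir in oxidation state +4, the complex ion is [Ir...]^1+.
Charge balance with perchlorate (-1) requires 1 complex ion per 1 perchlorate.

[Ir(NH3)3(NO3)3]ClO4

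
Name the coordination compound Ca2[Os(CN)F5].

The 2 calcium counter-ions carry a total charge of +4, so each complex ion is 4−.
Ligand charges: 1×cyano (-1 each), 5×fluoro (-1 each); total -6. So Os + (-6) = 4−, giving Os = +2.
The complex ion is anionic, so osmium takes the -ate form osmate(II).

calcium cyanopentafluoroosmate(II)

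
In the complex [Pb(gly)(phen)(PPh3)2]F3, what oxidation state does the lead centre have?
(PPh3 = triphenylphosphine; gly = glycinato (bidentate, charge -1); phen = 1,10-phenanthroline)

+4

3 fluoride outside the brackets (-1 each) → the complex ion is 3+.
Ligand charges: 2×PPh3 neutral; 1×gly = -1; 1×phen neutral; sum -1.
Pb + (-1) = 3+ ⇒ Pb is +4.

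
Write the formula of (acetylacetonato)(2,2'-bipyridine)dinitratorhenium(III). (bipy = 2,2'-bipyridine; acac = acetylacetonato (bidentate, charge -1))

[Re(acac)(bipy)(NO3)2]

Ligands: 2 nitrato (NO3, -1), 1 2,2'-bipyridine (bipy, neutral), 1 acetylacetonato (acac, -1). Ligand charge sum = -3.
With Re in oxidation state +3, the complex ion is [Re...].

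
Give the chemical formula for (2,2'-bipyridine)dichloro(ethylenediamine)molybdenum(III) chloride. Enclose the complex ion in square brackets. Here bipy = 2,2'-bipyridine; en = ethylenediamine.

[Mo(bipy)Cl2(en)]Cl

Ligands: 1 2,2'-bipyridine (bipy, neutral), 1 ethylenediamine (en, neutral), 2 chloro (Cl, -1). Ligand charge sum = -2.
With Mo in oxidation state +3, the complex ion is [Mo...]^1+.
Charge balance with chloride (-1) requires 1 complex ion per 1 chloride.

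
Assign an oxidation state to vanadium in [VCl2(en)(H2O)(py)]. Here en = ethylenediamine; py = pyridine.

+2

No counter-ion: the bracketed complex is neutral.
Ligand charges: 1×en neutral; 2×Cl = -2; 1×H2O neutral; 1×py neutral; sum -2.
V + (-2) = 0 ⇒ V is +2.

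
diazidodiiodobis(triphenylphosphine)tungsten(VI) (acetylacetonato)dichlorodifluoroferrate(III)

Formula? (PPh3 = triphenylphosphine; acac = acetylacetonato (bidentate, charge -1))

[WI2(N3)2(PPh3)2][Fe(acac)Cl2F2]

Cation [W…]: ligand charges -4, W(VI) ⇒ ion charge 2+.
Anion [Fe…]: ligand charges -5, Fe(III) ⇒ ion charge 2−.
One 2+ cation balances one 2− anion.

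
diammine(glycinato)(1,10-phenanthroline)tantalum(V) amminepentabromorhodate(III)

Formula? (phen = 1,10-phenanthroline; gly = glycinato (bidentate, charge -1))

Cation [Ta…]: ligand charges -1, Ta(V) ⇒ ion charge 4+.
Anion [Rh…]: ligand charges -5, Rh(III) ⇒ ion charge 2−.
One 4+ cation requires 2 of the 2− anion.

[Ta(gly)(NH3)2(phen)][RhBr5(NH3)]2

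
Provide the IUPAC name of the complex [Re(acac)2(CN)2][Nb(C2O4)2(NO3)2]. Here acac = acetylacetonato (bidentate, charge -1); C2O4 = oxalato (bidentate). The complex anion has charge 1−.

Both ions are complex: the cation is named first with the plain metal name, the anion second with the -ate form; each ion's ligands are alphabetised independently.
The complex anion is given as 1−; its ligand charges sum to -6, so Nb = +5.
A 1:1 salt means the cation carries the equal and opposite charge, 1+.
Cation: ligand charges sum to -4; for the ion to be 1+, Re = +5.

bis(acetylacetonato)dicyanorhenium(V) dinitratodioxalatoniobate(V)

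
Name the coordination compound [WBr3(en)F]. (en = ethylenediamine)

tribromo(ethylenediamine)fluorotungsten(IV)

There is no counter-ion, so the complex is neutral overall.
Ligand charges: 3×bromo (-1 each), 1×ethylenediamine (neutral), 1×fluoro (-1 each); total -4. So W + (-4) = 0, giving W = +4.
Ligands are named alphabetically: bromo before ethylenediamine before fluoro.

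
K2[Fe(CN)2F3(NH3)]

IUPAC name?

The 2 potassium counter-ions carry a total charge of +2, so each complex ion is 2−.
Ligand charges: 3×fluoro (-1 each), 2×cyano (-1 each), 1×ammine (neutral); total -5. So Fe + (-5) = 2−, giving Fe = +3.
Ligands are named alphabetically: ammine before cyano before fluoro.
The complex ion is anionic, so iron takes the -ate form ferrate(III).

potassium amminedicyanotrifluoroferrate(III)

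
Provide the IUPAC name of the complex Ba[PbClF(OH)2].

barium chlorofluorodihydroxoplumbate(II)

The 1 barium counter-ion carries a total charge of +2, so each complex ion is 2−.
Ligand charges: 1×fluoro (-1 each), 2×hydroxo (-1 each), 1×chloro (-1 each); total -4. So Pb + (-4) = 2−, giving Pb = +2.
The complex ion is anionic, so lead takes the -ate form plumbate(II).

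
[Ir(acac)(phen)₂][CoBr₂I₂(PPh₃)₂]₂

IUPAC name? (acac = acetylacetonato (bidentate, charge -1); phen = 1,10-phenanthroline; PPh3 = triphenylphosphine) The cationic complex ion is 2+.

(acetylacetonato)bis(1,10-phenanthroline)iridium(III) dibromodiiodobis(triphenylphosphine)cobaltate(III)

The complex cation is given as 2+; its ligand charges sum to -1, so Ir = +3.
With 2 anions per cation, each anion must be 2/2 = 1−.
Anion: ligand charges sum to -4; for the ion to be 1−, Co = +3.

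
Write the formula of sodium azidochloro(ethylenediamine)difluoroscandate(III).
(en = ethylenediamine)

Na[ScCl(en)F2(N3)]

Ligands: 2 fluoro (F, -1), 1 azido (N3, -1), 1 ethylenediamine (en, neutral), 1 chloro (Cl, -1). Ligand charge sum = -4.
Charge balance with sodium (+1) requires 1 complex ion per 1 sodium.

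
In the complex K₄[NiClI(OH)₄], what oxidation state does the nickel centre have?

+2

4 potassium outside the brackets (+1 each) → the complex ion is 4−.
Ligand charges: 4×OH = -4; 1×I = -1; 1×Cl = -1; sum -6.
Ni + (-6) = 4− ⇒ Ni is +2.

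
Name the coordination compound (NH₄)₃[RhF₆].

ammonium hexafluororhodate(III)

The 3 ammonium counter-ions carry a total charge of +3, so each complex ion is 3−.
Ligand charges: 6×fluoro (-1 each); total -6. So Rh + (-6) = 3−, giving Rh = +3.
The complex ion is anionic, so rhodium takes the -ate form rhodate(III).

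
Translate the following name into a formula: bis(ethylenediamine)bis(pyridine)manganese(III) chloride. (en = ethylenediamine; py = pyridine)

Ligands: 2 ethylenediamine (en, neutral), 2 pyridine (py, neutral). Ligand charge sum = 0.
With Mn in oxidation state +3, the complex ion is [Mn...]^3+.
Charge balance with chloride (-1) requires 1 complex ion per 3 chloride.

[Mn(en)2(py)2]Cl3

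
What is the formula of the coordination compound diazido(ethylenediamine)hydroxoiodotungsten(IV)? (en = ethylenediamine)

[W(en)I(N3)2(OH)]

Ligands: 2 azido (N3, -1), 1 iodo (I, -1), 1 hydroxo (OH, -1), 1 ethylenediamine (en, neutral). Ligand charge sum = -4.
With W in oxidation state +4, the complex ion is [W...].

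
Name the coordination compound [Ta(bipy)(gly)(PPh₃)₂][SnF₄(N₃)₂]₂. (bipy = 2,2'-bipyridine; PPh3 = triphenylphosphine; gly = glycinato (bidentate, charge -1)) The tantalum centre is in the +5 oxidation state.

Both ions are complex: the cation is named first with the plain metal name, the anion second with the -ate form; each ion's ligands are alphabetised independently.
Ta is given as +5; the cation's ligand charges sum to -1, so the complex cation is 4+.
With 2 anions per cation, each anion must be 4/2 = 2−.
Anion: ligand charges sum to -6; for the ion to be 2−, Sn = +4.

(2,2'-bipyridine)(glycinato)bis(triphenylphosphine)tantalum(V) diazidotetrafluorostannate(IV)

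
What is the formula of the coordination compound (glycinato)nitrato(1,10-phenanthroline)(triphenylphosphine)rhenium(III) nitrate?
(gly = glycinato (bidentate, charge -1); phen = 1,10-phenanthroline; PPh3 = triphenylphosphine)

Ligands: 1 glycinato (gly, -1), 1 1,10-phenanthroline (phen, neutral), 1 triphenylphosphine (PPh3, neutral), 1 nitrato (NO3, -1). Ligand charge sum = -2.
Charge balance with nitrate (-1) requires 1 complex ion per 1 nitrate.

[Re(gly)(NO3)(phen)(PPh3)]NO3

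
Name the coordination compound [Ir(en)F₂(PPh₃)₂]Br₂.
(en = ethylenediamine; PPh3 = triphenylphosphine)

The 2 bromide counter-ions carry a total charge of -2, so each complex ion is 2+.
Ligand charges: 1×ethylenediamine (neutral), 2×triphenylphosphine (neutral), 2×fluoro (-1 each); total -2. So Ir + (-2) = 2+, giving Ir = +4.
Ligands are named alphabetically: ethylenediamine before fluoro before triphenylphosphine.

(ethylenediamine)difluorobis(triphenylphosphine)iridium(IV) bromide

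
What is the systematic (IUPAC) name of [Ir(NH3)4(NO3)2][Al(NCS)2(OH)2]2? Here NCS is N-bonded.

tetraamminedinitratoiridium(IV) dihydroxodiisothiocyanatoaluminate(III)

Aluminium is always +3 in its complexes; the anion's ligand charges sum to -4, so the complex anion is 1−.
With 2 anions per cation, the cation must be 2×1 = 2+.
Cation: ligand charges sum to -2; for the ion to be 2+, Ir = +4.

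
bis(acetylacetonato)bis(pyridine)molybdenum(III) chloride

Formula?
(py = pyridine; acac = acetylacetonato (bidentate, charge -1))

Ligands: 2 pyridine (py, neutral), 2 acetylacetonato (acac, -1). Ligand charge sum = -2.
With Mo in oxidation state +3, the complex ion is [Mo...]^1+.
Charge balance with chloride (-1) requires 1 complex ion per 1 chloride.

[Mo(acac)2(py)2]Cl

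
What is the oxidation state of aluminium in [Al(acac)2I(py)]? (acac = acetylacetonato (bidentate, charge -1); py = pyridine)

No counter-ion: the bracketed complex is neutral.
Ligand charges: 2×acac = -2; 1×py neutral; 1×I = -1; sum -3.
Al + (-3) = 0 ⇒ Al is +3.

+3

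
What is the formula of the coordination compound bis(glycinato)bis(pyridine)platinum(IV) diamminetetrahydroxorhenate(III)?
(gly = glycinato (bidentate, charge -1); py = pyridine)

Cation [Pt…]: ligand charges -2, Pt(IV) ⇒ ion charge 2+.
Anion [Re…]: ligand charges -4, Re(III) ⇒ ion charge 1−.
One 2+ cation requires 2 of the 1− anion.

[Pt(gly)2(py)2][Re(NH3)2(OH)4]2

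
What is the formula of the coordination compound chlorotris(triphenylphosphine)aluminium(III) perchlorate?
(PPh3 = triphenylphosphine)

[AlCl(PPh3)3](ClO4)2

Ligands: 3 triphenylphosphine (PPh3, neutral), 1 chloro (Cl, -1). Ligand charge sum = -1.
With Al in oxidation state +3, the complex ion is [Al...]^2+.
Charge balance with perchlorate (-1) requires 1 complex ion per 2 perchlorate.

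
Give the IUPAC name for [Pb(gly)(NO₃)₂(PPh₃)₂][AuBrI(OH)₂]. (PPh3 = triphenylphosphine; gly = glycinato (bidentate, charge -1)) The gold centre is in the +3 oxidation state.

(glycinato)dinitratobis(triphenylphosphine)lead(IV) bromodihydroxoiodoaurate(III)

Both ions are complex: the cation is named first with the plain metal name, the anion second with the -ate form; each ion's ligands are alphabetised independently.
Au is given as +3; the anion's ligand charges sum to -4, so the complex anion is 1−.
A 1:1 salt means the cation carries the equal and opposite charge, 1+.
Cation: ligand charges sum to -3; for the ion to be 1+, Pb = +4.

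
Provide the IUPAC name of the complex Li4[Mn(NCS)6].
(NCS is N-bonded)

The 4 lithium counter-ions carry a total charge of +4, so each complex ion is 4−.
Ligand charges: 6×isothiocyanato (-1 each); total -6. So Mn + (-6) = 4−, giving Mn = +2.
The complex ion is anionic, so manganese takes the -ate form manganate(II).

lithium hexaisothiocyanatomanganate(II)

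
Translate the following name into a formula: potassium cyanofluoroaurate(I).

K[Au(CN)F]

Ligands: 1 cyano (CN, -1), 1 fluoro (F, -1). Ligand charge sum = -2.
With Au in oxidation state +1, the complex ion is [Au...]^1−.
Charge balance with potassium (+1) requires 1 complex ion per 1 potassium.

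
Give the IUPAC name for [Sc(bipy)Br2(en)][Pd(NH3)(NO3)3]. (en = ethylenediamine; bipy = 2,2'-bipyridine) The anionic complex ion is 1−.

(2,2'-bipyridine)dibromo(ethylenediamine)scandium(III) amminetrinitratopalladate(II)

Both ions are complex: the cation is named first with the plain metal name, the anion second with the -ate form; each ion's ligands are alphabetised independently.
The complex anion is given as 1−; its ligand charges sum to -3, so Pd = +2.
A 1:1 salt means the cation carries the equal and opposite charge, 1+.
Cation: ligand charges sum to -2; for the ion to be 1+, Sc = +3.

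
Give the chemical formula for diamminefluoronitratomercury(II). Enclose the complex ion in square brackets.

Ligands: 1 nitrato (NO3, -1), 1 fluoro (F, -1), 2 ammine (NH3, neutral). Ligand charge sum = -2.
With Hg in oxidation state +2, the complex ion is [Hg...].

[HgF(NH3)2(NO3)]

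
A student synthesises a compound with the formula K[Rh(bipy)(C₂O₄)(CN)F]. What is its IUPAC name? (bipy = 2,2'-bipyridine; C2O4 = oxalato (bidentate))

potassium (2,2'-bipyridine)cyanofluorooxalatorhodate(III)

The 1 potassium counter-ion carries a total charge of +1, so each complex ion is 1−.
Ligand charges: 1×2,2'-bipyridine (neutral), 1×fluoro (-1 each), 1×oxalato (-2 each), 1×cyano (-1 each); total -4. So Rh + (-4) = 1−, giving Rh = +3.
The complex ion is anionic, so rhodium takes the -ate form rhodate(III).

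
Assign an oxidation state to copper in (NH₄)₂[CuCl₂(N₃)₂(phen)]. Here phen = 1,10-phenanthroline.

+2

2 ammonium outside the brackets (+1 each) → the complex ion is 2−.
Ligand charges: 2×Cl = -2; 2×N3 = -2; 1×phen neutral; sum -4.
Cu + (-4) = 2− ⇒ Cu is +2.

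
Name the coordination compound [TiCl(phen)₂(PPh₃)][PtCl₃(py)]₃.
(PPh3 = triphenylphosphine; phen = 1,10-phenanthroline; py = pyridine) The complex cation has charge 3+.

chlorobis(1,10-phenanthroline)(triphenylphosphine)titanium(IV) trichloro(pyridine)platinate(II)

Both ions are complex: the cation is named first with the plain metal name, the anion second with the -ate form; each ion's ligands are alphabetised independently.
The complex cation is given as 3+; its ligand charges sum to -1, so Ti = +4.
With 3 anions per cation, each anion must be 3/3 = 1−.
Anion: ligand charges sum to -3; for the ion to be 1−, Pt = +2.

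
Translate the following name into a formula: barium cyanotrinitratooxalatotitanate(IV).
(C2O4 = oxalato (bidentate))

Ba[Ti(C2O4)(CN)(NO3)3]

Ligands: 3 nitrato (NO3, -1), 1 oxalato (C2O4, -2), 1 cyano (CN, -1). Ligand charge sum = -6.
Charge balance with barium (+2) requires 1 complex ion per 1 barium.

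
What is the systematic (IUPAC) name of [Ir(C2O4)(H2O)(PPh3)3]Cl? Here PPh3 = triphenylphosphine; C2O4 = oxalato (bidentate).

The 1 chloride counter-ion carries a total charge of -1, so each complex ion is 1+.
Ligand charges: 3×triphenylphosphine (neutral), 1×oxalato (-2 each), 1×aqua (neutral); total -2. So Ir + (-2) = 1+, giving Ir = +3.
Ligands are named alphabetically: aqua before oxalato before triphenylphosphine.

aquaoxalatotris(triphenylphosphine)iridium(III) chloride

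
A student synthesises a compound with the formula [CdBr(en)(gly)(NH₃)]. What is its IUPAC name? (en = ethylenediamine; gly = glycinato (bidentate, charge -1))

amminebromo(ethylenediamine)(glycinato)cadmium(II)

There is no counter-ion, so the complex is neutral overall.
Ligand charges: 1×bromo (-1 each), 1×ethylenediamine (neutral), 1×glycinato (-1 each), 1×ammine (neutral); total -2. So Cd + (-2) = 0, giving Cd = +2.
Ligands are named alphabetically: ammine before bromo before ethylenediamine before glycinato.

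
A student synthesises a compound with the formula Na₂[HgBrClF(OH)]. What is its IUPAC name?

The 2 sodium counter-ions carry a total charge of +2, so each complex ion is 2−.
Ligand charges: 1×fluoro (-1 each), 1×hydroxo (-1 each), 1×bromo (-1 each), 1×chloro (-1 each); total -4. So Hg + (-4) = 2−, giving Hg = +2.
Ligands are named alphabetically: bromo before chloro before fluoro before hydroxo.
The complex ion is anionic, so mercury takes the -ate form mercurate(II).

sodium bromochlorofluorohydroxomercurate(II)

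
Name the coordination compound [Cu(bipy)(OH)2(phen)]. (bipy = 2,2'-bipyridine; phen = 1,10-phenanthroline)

There is no counter-ion, so the complex is neutral overall.
Ligand charges: 1×2,2'-bipyridine (neutral), 2×hydroxo (-1 each), 1×1,10-phenanthroline (neutral); total -2. So Cu + (-2) = 0, giving Cu = +2.
Ligands are named alphabetically: bipyridine before hydroxo before phenanthroline.

(2,2'-bipyridine)dihydroxo(1,10-phenanthroline)copper(II)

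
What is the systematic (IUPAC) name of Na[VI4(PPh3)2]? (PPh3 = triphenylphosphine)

sodium tetraiodobis(triphenylphosphine)vanadate(III)

The 1 sodium counter-ion carries a total charge of +1, so each complex ion is 1−.
Ligand charges: 4×iodo (-1 each), 2×triphenylphosphine (neutral); total -4. So V + (-4) = 1−, giving V = +3.
Ligands are named alphabetically: iodo before triphenylphosphine.
The complex ion is anionic, so vanadium takes the -ate form vanadate(III).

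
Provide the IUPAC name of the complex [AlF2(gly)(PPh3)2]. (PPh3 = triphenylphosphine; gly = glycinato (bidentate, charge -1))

There is no counter-ion, so the complex is neutral overall.
Ligand charges: 2×fluoro (-1 each), 2×triphenylphosphine (neutral), 1×glycinato (-1 each); total -3. So Al + (-3) = 0, giving Al = +3.
Ligands are named alphabetically: fluoro before glycinato before triphenylphosphine.

difluoro(glycinato)bis(triphenylphosphine)aluminium(III)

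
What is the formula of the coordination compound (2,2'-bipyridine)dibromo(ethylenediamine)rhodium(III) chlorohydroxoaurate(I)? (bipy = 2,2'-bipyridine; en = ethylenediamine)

[Rh(bipy)Br2(en)][AuCl(OH)]

Cation [Rh…]: ligand charges -2, Rh(III) ⇒ ion charge 1+.
Anion [Au…]: ligand charges -2, Au(I) ⇒ ion charge 1−.
One 1+ cation balances one 1− anion.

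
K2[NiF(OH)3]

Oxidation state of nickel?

+2

2 potassium outside the brackets (+1 each) → the complex ion is 2−.
Ligand charges: 1×F = -1; 3×OH = -3; sum -4.
Ni + (-4) = 2− ⇒ Ni is +2.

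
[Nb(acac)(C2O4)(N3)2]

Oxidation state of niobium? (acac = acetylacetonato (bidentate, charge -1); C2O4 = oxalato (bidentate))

No counter-ion: the bracketed complex is neutral.
Ligand charges: 1×acac = -1; 1×C2O4 = -2; 2×N3 = -2; sum -5.
Nb + (-5) = 0 ⇒ Nb is +5.

+5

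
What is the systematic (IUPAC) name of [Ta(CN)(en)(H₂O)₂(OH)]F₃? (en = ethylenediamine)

The 3 fluoride counter-ions carry a total charge of -3, so each complex ion is 3+.
Ligand charges: 1×cyano (-1 each), 2×aqua (neutral), 1×ethylenediamine (neutral), 1×hydroxo (-1 each); total -2. So Ta + (-2) = 3+, giving Ta = +5.
Ligands are named alphabetically: aqua before cyano before ethylenediamine before hydroxo.

diaquacyano(ethylenediamine)hydroxotantalum(V) fluoride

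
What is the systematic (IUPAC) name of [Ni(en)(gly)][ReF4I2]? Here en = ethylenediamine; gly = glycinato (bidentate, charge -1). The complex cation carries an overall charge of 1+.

(ethylenediamine)(glycinato)nickel(II) tetrafluorodiiodorhenate(V)

Both ions are complex: the cation is named first with the plain metal name, the anion second with the -ate form; each ion's ligands are alphabetised independently.
The complex cation is given as 1+; its ligand charges sum to -1, so Ni = +2.
A 1:1 salt means the anion carries the equal and opposite charge, 1−.
Anion: ligand charges sum to -6; for the ion to be 1−, Re = +5.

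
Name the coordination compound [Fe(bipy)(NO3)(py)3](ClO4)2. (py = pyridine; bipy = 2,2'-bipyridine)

The 2 perchlorate counter-ions carry a total charge of -2, so each complex ion is 2+.
Ligand charges: 3×pyridine (neutral), 1×2,2'-bipyridine (neutral), 1×nitrato (-1 each); total -1. So Fe + (-1) = 2+, giving Fe = +3.
Ligands are named alphabetically: bipyridine before nitrato before pyridine.

(2,2'-bipyridine)nitratotris(pyridine)iron(III) perchlorate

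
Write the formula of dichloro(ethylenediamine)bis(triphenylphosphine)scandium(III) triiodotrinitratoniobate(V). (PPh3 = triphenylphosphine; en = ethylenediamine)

[ScCl2(en)(PPh3)2][NbI3(NO3)3]

Cation [Sc…]: ligand charges -2, Sc(III) ⇒ ion charge 1+.
Anion [Nb…]: ligand charges -6, Nb(V) ⇒ ion charge 1−.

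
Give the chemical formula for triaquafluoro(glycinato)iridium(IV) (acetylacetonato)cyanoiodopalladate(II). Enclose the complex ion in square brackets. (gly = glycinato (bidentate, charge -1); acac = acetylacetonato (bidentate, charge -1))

[IrF(gly)(H2O)3][Pd(acac)(CN)I]2

Cation [Ir…]: ligand charges -2, Ir(IV) ⇒ ion charge 2+.
Anion [Pd…]: ligand charges -3, Pd(II) ⇒ ion charge 1−.
One 2+ cation requires 2 of the 1− anion.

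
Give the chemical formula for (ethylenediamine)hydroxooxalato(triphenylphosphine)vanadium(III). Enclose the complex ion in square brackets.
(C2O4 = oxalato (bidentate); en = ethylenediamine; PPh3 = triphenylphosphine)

Ligands: 1 hydroxo (OH, -1), 1 oxalato (C2O4, -2), 1 ethylenediamine (en, neutral), 1 triphenylphosphine (PPh3, neutral). Ligand charge sum = -3.
With V in oxidation state +3, the complex ion is [V...].

[V(C2O4)(en)(OH)(PPh3)]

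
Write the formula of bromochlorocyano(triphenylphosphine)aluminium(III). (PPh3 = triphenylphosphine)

Ligands: 1 cyano (CN, -1), 1 bromo (Br, -1), 1 chloro (Cl, -1), 1 triphenylphosphine (PPh3, neutral). Ligand charge sum = -3.
With Al in oxidation state +3, the complex ion is [Al...].

[AlBrCl(CN)(PPh3)]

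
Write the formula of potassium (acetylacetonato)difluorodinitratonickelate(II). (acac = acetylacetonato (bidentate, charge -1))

Ligands: 2 fluoro (F, -1), 2 nitrato (NO3, -1), 1 acetylacetonato (acac, -1). Ligand charge sum = -5.
Charge balance with potassium (+1) requires 1 complex ion per 3 potassium.

K3[Ni(acac)F2(NO3)2]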